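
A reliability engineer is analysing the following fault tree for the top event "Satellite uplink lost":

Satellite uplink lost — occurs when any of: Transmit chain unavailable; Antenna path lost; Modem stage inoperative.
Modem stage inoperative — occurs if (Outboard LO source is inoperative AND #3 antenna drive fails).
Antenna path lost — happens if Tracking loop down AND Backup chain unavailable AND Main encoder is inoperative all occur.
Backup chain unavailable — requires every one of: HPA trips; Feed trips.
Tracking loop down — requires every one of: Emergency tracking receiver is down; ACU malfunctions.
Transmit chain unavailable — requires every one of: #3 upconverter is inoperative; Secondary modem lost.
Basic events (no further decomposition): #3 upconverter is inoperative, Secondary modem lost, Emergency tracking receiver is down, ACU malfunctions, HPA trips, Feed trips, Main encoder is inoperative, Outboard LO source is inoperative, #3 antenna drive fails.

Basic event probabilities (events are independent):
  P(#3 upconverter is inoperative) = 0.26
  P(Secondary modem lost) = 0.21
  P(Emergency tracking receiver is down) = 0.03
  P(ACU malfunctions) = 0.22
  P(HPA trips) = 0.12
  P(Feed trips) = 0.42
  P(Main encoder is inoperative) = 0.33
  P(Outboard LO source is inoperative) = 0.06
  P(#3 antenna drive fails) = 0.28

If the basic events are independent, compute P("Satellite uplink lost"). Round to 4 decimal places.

P(Transmit chain unavailable) [AND] = 0.26 × 0.21 = 0.054600
P(Tracking loop down) [AND] = 0.03 × 0.22 = 0.006600
P(Backup chain unavailable) [AND] = 0.12 × 0.42 = 0.050400
P(Antenna path lost) [AND] = 0.006600 × 0.050400 × 0.33 = 0.000110
P(Modem stage inoperative) [AND] = 0.06 × 0.28 = 0.016800
P(Satellite uplink lost) [OR] = 1 − (1−0.054600) × (1−0.000110) × (1−0.016800) = 0.070585
Rounded to 4 decimal places: P(Satellite uplink lost) ≈ 0.0706.

0.0706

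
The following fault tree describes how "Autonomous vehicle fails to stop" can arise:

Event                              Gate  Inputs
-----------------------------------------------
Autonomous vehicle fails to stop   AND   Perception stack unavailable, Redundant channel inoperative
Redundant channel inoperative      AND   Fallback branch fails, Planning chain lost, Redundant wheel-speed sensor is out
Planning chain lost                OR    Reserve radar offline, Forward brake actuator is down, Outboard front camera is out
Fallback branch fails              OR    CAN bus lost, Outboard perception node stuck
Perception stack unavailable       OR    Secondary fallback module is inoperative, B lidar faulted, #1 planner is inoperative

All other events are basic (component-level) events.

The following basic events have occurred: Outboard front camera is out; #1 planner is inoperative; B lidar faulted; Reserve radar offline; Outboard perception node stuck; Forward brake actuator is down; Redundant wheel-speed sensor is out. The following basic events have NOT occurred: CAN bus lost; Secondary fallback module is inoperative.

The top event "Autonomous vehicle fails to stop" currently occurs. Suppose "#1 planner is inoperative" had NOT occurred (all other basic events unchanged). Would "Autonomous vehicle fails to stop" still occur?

Counterfactual: set "#1 planner is inoperative" to not occurred.
Perception stack unavailable [OR]: Secondary fallback module is inoperative=not, B lidar faulted=occurs, #1 planner is inoperative=not → at least one input occurs → occurs.
Fallback branch fails [OR]: CAN bus lost=not, Outboard perception node stuck=occurs → at least one input occurs → occurs.
Planning chain lost [OR]: Reserve radar offline=occurs, Forward brake actuator is down=occurs, Outboard front camera is out=occurs → at least one input occurs → occurs.
Redundant channel inoperative [AND]: Fallback branch fails=occurs, Planning chain lost=occurs, Redundant wheel-speed sensor is out=occurs → all inputs occur → occurs.
Autonomous vehicle fails to stop [AND]: Perception stack unavailable=occurs, Redundant channel inoperative=occurs → all inputs occur → occurs.

Yes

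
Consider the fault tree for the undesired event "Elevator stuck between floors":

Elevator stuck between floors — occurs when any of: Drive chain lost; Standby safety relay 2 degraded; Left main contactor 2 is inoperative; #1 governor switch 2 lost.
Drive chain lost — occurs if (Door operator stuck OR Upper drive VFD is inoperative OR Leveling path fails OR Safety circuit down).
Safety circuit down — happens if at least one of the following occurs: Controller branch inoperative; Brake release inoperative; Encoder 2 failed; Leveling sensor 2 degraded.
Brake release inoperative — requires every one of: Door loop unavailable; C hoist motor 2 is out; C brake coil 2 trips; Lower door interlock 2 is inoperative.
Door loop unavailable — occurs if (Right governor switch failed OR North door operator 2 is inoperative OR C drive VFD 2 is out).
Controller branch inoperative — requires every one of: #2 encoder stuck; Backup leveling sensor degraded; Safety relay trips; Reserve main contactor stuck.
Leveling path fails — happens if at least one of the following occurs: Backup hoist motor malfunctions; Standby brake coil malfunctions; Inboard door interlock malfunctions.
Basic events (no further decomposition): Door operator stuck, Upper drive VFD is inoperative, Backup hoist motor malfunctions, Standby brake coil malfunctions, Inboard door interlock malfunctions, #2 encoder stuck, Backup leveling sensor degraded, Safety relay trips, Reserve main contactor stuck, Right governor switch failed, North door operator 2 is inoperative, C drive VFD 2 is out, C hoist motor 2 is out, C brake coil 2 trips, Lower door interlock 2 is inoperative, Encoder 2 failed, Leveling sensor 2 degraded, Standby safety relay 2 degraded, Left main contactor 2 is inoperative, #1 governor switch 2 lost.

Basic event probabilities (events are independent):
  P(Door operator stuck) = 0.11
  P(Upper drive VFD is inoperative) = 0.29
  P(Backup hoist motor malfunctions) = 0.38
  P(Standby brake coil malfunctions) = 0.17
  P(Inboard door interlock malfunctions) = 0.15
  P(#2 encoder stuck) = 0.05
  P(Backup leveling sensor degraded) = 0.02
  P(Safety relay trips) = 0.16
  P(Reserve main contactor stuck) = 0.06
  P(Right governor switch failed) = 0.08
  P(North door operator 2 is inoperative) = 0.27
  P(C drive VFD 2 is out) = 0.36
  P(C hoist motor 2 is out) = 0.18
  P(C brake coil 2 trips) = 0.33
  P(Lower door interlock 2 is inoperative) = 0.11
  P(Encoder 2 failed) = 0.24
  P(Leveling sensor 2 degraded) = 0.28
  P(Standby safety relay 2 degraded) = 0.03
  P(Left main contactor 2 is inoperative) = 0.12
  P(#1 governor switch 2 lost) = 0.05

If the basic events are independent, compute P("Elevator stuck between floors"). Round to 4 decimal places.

0.8778

P(Leveling path fails) [OR] = 1 − (1−0.38) × (1−0.17) × (1−0.15) = 0.562590
P(Controller branch inoperative) [AND] = 0.05 × 0.02 × 0.16 × 0.06 = 0.000010
P(Door loop unavailable) [OR] = 1 − (1−0.08) × (1−0.27) × (1−0.36) = 0.570176
P(Brake release inoperative) [AND] = 0.570176 × 0.18 × 0.33 × 0.11 = 0.003726
P(Safety circuit down) [OR] = 1 − (1−0.000010) × (1−0.003726) × (1−0.24) × (1−0.28) = 0.454844
P(Drive chain lost) [OR] = 1 − (1−0.11) × (1−0.29) × (1−0.562590) × (1−0.454844) = 0.849319
P(Elevator stuck between floors) [OR] = 1 − (1−0.849319) × (1−0.03) × (1−0.12) × (1−0.05) = 0.877810
Rounded to 4 decimal places: P(Elevator stuck between floors) ≈ 0.8778.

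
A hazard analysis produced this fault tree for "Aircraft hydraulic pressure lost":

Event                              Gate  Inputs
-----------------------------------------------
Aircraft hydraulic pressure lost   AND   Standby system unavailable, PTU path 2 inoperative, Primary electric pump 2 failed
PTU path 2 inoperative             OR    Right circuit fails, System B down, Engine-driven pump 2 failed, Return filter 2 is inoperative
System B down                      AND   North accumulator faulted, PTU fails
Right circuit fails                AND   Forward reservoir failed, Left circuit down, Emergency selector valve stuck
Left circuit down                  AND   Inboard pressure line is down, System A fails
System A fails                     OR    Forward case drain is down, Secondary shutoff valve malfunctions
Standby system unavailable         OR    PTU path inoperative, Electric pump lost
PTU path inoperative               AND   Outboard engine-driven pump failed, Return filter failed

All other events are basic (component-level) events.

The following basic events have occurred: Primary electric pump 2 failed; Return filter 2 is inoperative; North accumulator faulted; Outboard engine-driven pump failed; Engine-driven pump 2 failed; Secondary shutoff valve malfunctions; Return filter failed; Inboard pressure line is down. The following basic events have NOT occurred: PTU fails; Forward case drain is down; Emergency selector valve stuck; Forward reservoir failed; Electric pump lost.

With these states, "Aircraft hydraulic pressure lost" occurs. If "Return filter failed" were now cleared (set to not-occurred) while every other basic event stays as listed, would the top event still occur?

No

Counterfactual: set "Return filter failed" to not occurred.
PTU path inoperative [AND]: Outboard engine-driven pump failed=occurs, Return filter failed=not → not all inputs occur → does not occur.
Standby system unavailable [OR]: PTU path inoperative=not, Electric pump lost=not → no input occurs → does not occur.
System A fails [OR]: Forward case drain is down=not, Secondary shutoff valve malfunctions=occurs → at least one input occurs → occurs.
Left circuit down [AND]: Inboard pressure line is down=occurs, System A fails=occurs → all inputs occur → occurs.
Right circuit fails [AND]: Forward reservoir failed=not, Left circuit down=occurs, Emergency selector valve stuck=not → not all inputs occur → does not occur.
System B down [AND]: North accumulator faulted=occurs, PTU fails=not → not all inputs occur → does not occur.
PTU path 2 inoperative [OR]: Right circuit fails=not, System B down=not, Engine-driven pump 2 failed=occurs, Return filter 2 is inoperative=occurs → at least one input occurs → occurs.
Aircraft hydraulic pressure lost [AND]: Standby system unavailable=not, PTU path 2 inoperative=occurs, Primary electric pump 2 failed=occurs → not all inputs occur → does not occur.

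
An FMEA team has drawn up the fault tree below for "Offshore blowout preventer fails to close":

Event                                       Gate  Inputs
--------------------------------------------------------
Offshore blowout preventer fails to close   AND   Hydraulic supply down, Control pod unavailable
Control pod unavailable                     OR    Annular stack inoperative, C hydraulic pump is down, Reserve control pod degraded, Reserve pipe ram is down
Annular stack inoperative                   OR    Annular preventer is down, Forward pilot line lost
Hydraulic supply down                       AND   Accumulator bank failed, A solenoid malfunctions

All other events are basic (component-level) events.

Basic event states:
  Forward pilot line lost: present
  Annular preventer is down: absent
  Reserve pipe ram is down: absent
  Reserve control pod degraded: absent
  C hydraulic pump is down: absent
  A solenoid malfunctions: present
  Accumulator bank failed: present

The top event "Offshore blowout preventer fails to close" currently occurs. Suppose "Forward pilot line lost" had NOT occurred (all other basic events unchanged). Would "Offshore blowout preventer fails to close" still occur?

No

Counterfactual: set "Forward pilot line lost" to not occurred.
Hydraulic supply down [AND]: Accumulator bank failed=occurs, A solenoid malfunctions=occurs → all inputs occur → occurs.
Annular stack inoperative [OR]: Annular preventer is down=not, Forward pilot line lost=not → no input occurs → does not occur.
Control pod unavailable [OR]: Annular stack inoperative=not, C hydraulic pump is down=not, Reserve control pod degraded=not, Reserve pipe ram is down=not → no input occurs → does not occur.
Offshore blowout preventer fails to close [AND]: Hydraulic supply down=occurs, Control pod unavailable=not → not all inputs occur → does not occur.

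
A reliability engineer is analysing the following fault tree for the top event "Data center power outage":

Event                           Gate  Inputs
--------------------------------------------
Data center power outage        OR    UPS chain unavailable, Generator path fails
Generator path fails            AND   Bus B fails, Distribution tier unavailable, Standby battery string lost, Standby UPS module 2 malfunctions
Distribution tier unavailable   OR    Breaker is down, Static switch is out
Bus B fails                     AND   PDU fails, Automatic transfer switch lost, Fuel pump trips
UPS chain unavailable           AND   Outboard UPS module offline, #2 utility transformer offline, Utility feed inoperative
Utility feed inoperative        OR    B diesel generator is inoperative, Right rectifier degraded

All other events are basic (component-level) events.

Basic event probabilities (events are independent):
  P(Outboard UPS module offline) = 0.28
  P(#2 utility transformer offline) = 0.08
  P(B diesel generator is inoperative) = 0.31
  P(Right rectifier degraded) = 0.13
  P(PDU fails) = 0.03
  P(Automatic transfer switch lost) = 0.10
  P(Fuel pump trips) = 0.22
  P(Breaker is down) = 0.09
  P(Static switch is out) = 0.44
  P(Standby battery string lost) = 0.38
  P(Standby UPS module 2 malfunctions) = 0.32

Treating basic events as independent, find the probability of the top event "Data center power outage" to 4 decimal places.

0.0090

P(Utility feed inoperative) [OR] = 1 − (1−0.31) × (1−0.13) = 0.399700
P(UPS chain unavailable) [AND] = 0.28 × 0.08 × 0.399700 = 0.008953
P(Bus B fails) [AND] = 0.03 × 0.10 × 0.22 = 0.000660
P(Distribution tier unavailable) [OR] = 1 − (1−0.09) × (1−0.44) = 0.490400
P(Generator path fails) [AND] = 0.000660 × 0.490400 × 0.38 × 0.32 = 0.000039
P(Data center power outage) [OR] = 1 − (1−0.008953) × (1−0.000039) = 0.008992
Rounded to 4 decimal places: P(Data center power outage) ≈ 0.0090.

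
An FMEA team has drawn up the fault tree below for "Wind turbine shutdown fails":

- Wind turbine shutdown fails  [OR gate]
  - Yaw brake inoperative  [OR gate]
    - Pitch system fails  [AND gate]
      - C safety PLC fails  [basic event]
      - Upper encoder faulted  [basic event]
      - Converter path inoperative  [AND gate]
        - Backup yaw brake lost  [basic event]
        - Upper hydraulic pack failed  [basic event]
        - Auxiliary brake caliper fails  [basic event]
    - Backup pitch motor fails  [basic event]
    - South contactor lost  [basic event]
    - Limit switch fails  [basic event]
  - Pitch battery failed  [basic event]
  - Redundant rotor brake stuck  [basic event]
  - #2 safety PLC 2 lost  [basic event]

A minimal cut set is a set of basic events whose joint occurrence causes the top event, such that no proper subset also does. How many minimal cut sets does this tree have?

7

Converter path inoperative [AND]: one cut set from each child combined → 1 × 1 × 1 = 1 cut set(s).
Pitch system fails [AND]: one cut set from each child combined → 1 × 1 × 1 = 1 cut set(s).
Yaw brake inoperative [OR]: union of children's cut sets → 4 cut set(s).
Wind turbine shutdown fails [OR]: union of children's cut sets → 7 cut set(s).
Minimal cut sets: {Auxiliary brake caliper fails, Backup yaw brake lost, C safety PLC fails, Upper encoder faulted, Upper hydraulic pack failed}; {Backup pitch motor fails}; {South contactor lost}; {Limit switch fails}; {Pitch battery failed}; {Redundant rotor brake stuck}; {#2 safety PLC 2 lost}.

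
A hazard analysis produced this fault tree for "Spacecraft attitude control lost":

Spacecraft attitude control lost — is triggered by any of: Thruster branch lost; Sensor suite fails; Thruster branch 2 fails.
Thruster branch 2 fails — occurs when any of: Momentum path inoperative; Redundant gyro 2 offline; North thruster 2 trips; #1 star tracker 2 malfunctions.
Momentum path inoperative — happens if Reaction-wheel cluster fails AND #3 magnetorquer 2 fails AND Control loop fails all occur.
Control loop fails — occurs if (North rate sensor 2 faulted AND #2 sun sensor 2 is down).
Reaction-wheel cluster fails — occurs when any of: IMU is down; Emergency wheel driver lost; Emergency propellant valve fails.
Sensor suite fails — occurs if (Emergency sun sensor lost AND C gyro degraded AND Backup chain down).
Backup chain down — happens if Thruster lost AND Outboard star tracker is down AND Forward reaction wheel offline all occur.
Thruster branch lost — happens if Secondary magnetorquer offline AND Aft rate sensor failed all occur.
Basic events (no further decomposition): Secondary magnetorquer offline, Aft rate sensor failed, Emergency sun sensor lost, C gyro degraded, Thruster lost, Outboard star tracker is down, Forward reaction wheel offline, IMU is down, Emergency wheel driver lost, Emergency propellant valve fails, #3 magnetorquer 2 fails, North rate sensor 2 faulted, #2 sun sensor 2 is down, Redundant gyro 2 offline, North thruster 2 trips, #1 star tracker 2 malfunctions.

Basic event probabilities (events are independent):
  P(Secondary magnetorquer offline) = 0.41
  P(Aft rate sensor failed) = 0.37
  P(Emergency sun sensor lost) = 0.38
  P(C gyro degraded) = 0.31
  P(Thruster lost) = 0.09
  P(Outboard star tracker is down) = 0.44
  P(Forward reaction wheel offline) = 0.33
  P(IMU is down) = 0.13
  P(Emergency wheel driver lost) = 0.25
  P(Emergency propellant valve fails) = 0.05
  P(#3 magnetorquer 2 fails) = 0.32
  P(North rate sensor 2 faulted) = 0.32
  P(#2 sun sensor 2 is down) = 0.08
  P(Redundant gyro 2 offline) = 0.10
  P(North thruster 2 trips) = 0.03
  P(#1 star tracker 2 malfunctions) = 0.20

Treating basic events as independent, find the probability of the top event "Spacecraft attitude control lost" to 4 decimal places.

P(Thruster branch lost) [AND] = 0.41 × 0.37 = 0.151700
P(Backup chain down) [AND] = 0.09 × 0.44 × 0.33 = 0.013068
P(Sensor suite fails) [AND] = 0.38 × 0.31 × 0.013068 = 0.001539
P(Reaction-wheel cluster fails) [OR] = 1 − (1−0.13) × (1−0.25) × (1−0.05) = 0.380125
P(Control loop fails) [AND] = 0.32 × 0.08 = 0.025600
P(Momentum path inoperative) [AND] = 0.380125 × 0.32 × 0.025600 = 0.003114
P(Thruster branch 2 fails) [OR] = 1 − (1−0.003114) × (1−0.10) × (1−0.03) × (1−0.20) = 0.303775
P(Spacecraft attitude control lost) [OR] = 1 − (1−0.151700) × (1−0.001539) × (1−0.303775) = 0.410301
Rounded to 4 decimal places: P(Spacecraft attitude control lost) ≈ 0.4103.

0.4103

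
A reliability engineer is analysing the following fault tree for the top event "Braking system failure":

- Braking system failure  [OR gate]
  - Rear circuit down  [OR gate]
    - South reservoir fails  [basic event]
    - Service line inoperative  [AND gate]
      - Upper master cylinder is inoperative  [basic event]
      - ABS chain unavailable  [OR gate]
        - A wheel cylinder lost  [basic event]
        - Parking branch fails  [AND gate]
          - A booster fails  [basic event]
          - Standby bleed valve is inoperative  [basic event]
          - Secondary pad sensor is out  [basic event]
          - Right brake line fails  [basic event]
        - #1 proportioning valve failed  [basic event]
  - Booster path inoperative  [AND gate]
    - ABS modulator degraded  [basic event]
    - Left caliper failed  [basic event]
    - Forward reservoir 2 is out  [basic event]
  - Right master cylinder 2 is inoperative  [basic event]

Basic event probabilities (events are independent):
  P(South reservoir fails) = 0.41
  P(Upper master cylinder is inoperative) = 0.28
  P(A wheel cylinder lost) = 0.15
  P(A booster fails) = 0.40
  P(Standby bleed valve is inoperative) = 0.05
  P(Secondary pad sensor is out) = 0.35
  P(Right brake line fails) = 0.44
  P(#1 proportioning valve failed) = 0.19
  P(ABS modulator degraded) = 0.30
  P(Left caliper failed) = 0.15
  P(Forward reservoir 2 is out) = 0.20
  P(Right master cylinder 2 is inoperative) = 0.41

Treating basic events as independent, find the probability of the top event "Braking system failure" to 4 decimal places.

P(Parking branch fails) [AND] = 0.40 × 0.05 × 0.35 × 0.44 = 0.003080
P(ABS chain unavailable) [OR] = 1 − (1−0.15) × (1−0.003080) × (1−0.19) = 0.313621
P(Service line inoperative) [AND] = 0.28 × 0.313621 = 0.087814
P(Rear circuit down) [OR] = 1 − (1−0.41) × (1−0.087814) = 0.461810
P(Booster path inoperative) [AND] = 0.30 × 0.15 × 0.20 = 0.009000
P(Braking system failure) [OR] = 1 − (1−0.461810) × (1−0.009000) × (1−0.41) = 0.685326
Rounded to 4 decimal places: P(Braking system failure) ≈ 0.6853.

0.6853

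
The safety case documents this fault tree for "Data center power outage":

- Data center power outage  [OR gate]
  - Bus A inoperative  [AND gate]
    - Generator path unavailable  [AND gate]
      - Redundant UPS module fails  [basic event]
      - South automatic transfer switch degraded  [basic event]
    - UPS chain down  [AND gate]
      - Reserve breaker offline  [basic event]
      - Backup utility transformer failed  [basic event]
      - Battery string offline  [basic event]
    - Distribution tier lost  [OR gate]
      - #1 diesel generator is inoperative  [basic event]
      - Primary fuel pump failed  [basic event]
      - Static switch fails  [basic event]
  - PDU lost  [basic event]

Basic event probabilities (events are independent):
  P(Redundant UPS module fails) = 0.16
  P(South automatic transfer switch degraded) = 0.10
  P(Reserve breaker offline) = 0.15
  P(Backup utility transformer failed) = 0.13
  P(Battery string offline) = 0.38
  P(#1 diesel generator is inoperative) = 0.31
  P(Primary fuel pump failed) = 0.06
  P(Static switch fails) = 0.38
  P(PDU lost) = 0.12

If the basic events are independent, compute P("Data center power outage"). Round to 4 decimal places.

0.1201

P(Generator path unavailable) [AND] = 0.16 × 0.10 = 0.016000
P(UPS chain down) [AND] = 0.15 × 0.13 × 0.38 = 0.007410
P(Distribution tier lost) [OR] = 1 − (1−0.31) × (1−0.06) × (1−0.38) = 0.597868
P(Bus A inoperative) [AND] = 0.016000 × 0.007410 × 0.597868 = 0.000071
P(Data center power outage) [OR] = 1 − (1−0.000071) × (1−0.12) = 0.120062
Rounded to 4 decimal places: P(Data center power outage) ≈ 0.1201.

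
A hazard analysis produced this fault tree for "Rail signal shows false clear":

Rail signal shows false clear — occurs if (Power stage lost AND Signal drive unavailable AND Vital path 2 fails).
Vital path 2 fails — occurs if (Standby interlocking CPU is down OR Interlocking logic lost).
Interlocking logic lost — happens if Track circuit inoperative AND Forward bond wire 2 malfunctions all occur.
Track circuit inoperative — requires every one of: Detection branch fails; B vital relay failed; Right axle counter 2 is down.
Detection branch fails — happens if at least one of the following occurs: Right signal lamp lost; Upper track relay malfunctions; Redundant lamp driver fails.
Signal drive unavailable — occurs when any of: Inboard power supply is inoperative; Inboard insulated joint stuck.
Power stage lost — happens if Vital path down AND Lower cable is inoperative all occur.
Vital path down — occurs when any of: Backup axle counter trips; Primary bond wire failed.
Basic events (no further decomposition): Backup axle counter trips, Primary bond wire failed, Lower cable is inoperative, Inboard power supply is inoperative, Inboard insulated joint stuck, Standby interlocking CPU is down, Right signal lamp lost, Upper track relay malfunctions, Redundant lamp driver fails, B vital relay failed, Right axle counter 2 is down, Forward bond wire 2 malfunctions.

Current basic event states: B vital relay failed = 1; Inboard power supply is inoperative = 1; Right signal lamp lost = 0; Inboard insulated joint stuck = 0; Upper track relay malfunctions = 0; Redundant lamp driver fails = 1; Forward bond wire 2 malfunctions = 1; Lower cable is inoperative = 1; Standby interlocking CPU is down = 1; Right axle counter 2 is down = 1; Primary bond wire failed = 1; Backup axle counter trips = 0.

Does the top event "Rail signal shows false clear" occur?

Vital path down [OR]: Backup axle counter trips=not, Primary bond wire failed=occurs → at least one input occurs → occurs.
Power stage lost [AND]: Vital path down=occurs, Lower cable is inoperative=occurs → all inputs occur → occurs.
Signal drive unavailable [OR]: Inboard power supply is inoperative=occurs, Inboard insulated joint stuck=not → at least one input occurs → occurs.
Detection branch fails [OR]: Right signal lamp lost=not, Upper track relay malfunctions=not, Redundant lamp driver fails=occurs → at least one input occurs → occurs.
Track circuit inoperative [AND]: Detection branch fails=occurs, B vital relay failed=occurs, Right axle counter 2 is down=occurs → all inputs occur → occurs.
Interlocking logic lost [AND]: Track circuit inoperative=occurs, Forward bond wire 2 malfunctions=occurs → all inputs occur → occurs.
Vital path 2 fails [OR]: Standby interlocking CPU is down=occurs, Interlocking logic lost=occurs → at least one input occurs → occurs.
Rail signal shows false clear [AND]: Power stage lost=occurs, Signal drive unavailable=occurs, Vital path 2 fails=occurs → all inputs occur → occurs.

Yes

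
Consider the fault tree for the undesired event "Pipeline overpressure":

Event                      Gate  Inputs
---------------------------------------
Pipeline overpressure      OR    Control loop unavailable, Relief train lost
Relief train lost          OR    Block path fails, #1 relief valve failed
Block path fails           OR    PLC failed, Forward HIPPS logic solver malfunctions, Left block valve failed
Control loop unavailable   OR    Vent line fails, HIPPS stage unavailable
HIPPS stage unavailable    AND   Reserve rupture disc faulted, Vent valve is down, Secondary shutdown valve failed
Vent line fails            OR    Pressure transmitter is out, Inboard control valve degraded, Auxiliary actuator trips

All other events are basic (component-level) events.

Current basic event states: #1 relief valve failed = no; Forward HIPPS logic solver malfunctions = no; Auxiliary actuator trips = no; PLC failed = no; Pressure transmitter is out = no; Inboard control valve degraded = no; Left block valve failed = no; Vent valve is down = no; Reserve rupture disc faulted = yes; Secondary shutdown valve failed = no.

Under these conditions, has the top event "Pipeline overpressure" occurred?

No

Vent line fails [OR]: Pressure transmitter is out=not, Inboard control valve degraded=not, Auxiliary actuator trips=not → no input occurs → does not occur.
HIPPS stage unavailable [AND]: Reserve rupture disc faulted=occurs, Vent valve is down=not, Secondary shutdown valve failed=not → not all inputs occur → does not occur.
Control loop unavailable [OR]: Vent line fails=not, HIPPS stage unavailable=not → no input occurs → does not occur.
Block path fails [OR]: PLC failed=not, Forward HIPPS logic solver malfunctions=not, Left block valve failed=not → no input occurs → does not occur.
Relief train lost [OR]: Block path fails=not, #1 relief valve failed=not → no input occurs → does not occur.
Pipeline overpressure [OR]: Control loop unavailable=not, Relief train lost=not → no input occurs → does not occur.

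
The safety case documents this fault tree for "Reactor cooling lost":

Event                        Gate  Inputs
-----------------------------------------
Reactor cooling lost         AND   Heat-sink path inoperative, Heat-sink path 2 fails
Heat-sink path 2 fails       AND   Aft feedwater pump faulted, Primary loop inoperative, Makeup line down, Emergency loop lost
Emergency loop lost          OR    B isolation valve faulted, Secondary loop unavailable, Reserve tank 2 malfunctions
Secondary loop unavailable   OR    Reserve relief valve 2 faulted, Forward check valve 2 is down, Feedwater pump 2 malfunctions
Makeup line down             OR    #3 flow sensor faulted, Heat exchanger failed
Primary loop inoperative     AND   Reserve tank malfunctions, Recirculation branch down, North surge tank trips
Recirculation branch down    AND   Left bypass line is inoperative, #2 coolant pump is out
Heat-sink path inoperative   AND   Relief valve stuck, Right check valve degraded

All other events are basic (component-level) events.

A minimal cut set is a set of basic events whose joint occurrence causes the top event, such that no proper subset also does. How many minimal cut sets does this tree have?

10

Heat-sink path inoperative [AND]: one cut set from each child combined → 1 × 1 = 1 cut set(s).
Recirculation branch down [AND]: one cut set from each child combined → 1 × 1 = 1 cut set(s).
Primary loop inoperative [AND]: one cut set from each child combined → 1 × 1 × 1 = 1 cut set(s).
Makeup line down [OR]: union of children's cut sets → 2 cut set(s).
Secondary loop unavailable [OR]: union of children's cut sets → 3 cut set(s).
Emergency loop lost [OR]: union of children's cut sets → 5 cut set(s).
Heat-sink path 2 fails [AND]: one cut set from each child combined → 1 × 1 × 2 × 5 = 10 cut set(s).
Reactor cooling lost [AND]: one cut set from each child combined → 1 × 10 = 10 cut set(s).
Minimal cut sets: {#2 coolant pump is out, #3 flow sensor faulted, Aft feedwater pump faulted, B isolation valve faulted, Left bypass line is inoperative, North surge tank trips, Relief valve stuck, Reserve tank malfunctions, Right check valve degraded}; {#2 coolant pump is out, #3 flow sensor faulted, Aft feedwater pump faulted, Left bypass line is inoperative, North surge tank trips, Relief valve stuck, Reserve relief valve 2 faulted, Reserve tank malfunctions, Right check valve degraded}; {#2 coolant pump is out, #3 flow sensor faulted, Aft feedwater pump faulted, Forward check valve 2 is down, Left bypass line is inoperative, North surge tank trips, Relief valve stuck, Reserve tank malfunctions, Right check valve degraded}; {#2 coolant pump is out, #3 flow sensor faulted, Aft feedwater pump faulted, Feedwater pump 2 malfunctions, Left bypass line is inoperative, North surge tank trips, Relief valve stuck, Reserve tank malfunctions, Right check valve degraded}; {#2 coolant pump is out, #3 flow sensor faulted, Aft feedwater pump faulted, Left bypass line is inoperative, North surge tank trips, Relief valve stuck, Reserve tank 2 malfunctions, Reserve tank malfunctions, Right check valve degraded}; {#2 coolant pump is out, Aft feedwater pump faulted, B isolation valve faulted, Heat exchanger failed, Left bypass line is inoperative, North surge tank trips, Relief valve stuck, Reserve tank malfunctions, Right check valve degraded}; {#2 coolant pump is out, Aft feedwater pump faulted, Heat exchanger failed, Left bypass line is inoperative, North surge tank trips, Relief valve stuck, Reserve relief valve 2 faulted, Reserve tank malfunctions, Right check valve degraded}; {#2 coolant pump is out, Aft feedwater pump faulted, Forward check valve 2 is down, Heat exchanger failed, Left bypass line is inoperative, North surge tank trips, Relief valve stuck, Reserve tank malfunctions, Right check valve degraded}; {#2 coolant pump is out, Aft feedwater pump faulted, Feedwater pump 2 malfunctions, Heat exchanger failed, Left bypass line is inoperative, North surge tank trips, Relief valve stuck, Reserve tank malfunctions, Right check valve degraded}; {#2 coolant pump is out, Aft feedwater pump faulted, Heat exchanger failed, Left bypass line is inoperative, North surge tank trips, Relief valve stuck, Reserve tank 2 malfunctions, Reserve tank malfunctions, Right check valve degraded}.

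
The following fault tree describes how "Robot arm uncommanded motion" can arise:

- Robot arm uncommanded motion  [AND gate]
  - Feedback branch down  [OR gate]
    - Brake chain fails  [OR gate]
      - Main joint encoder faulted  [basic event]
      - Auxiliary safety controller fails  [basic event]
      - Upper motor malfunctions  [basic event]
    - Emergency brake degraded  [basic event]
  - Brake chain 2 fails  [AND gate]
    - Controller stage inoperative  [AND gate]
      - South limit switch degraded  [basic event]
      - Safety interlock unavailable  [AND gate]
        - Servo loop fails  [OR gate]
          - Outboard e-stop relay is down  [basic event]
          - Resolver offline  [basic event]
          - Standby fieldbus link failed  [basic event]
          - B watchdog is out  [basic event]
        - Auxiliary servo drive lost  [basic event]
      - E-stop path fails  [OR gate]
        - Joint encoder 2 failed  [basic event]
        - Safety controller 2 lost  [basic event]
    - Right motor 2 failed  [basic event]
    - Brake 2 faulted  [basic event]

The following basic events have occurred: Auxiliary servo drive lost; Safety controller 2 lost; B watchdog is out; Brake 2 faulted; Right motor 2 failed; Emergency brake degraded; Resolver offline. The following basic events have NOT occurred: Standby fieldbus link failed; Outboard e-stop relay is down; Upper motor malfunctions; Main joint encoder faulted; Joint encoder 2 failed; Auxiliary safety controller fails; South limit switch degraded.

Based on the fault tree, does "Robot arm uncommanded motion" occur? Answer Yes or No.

Brake chain fails [OR]: Main joint encoder faulted=not, Auxiliary safety controller fails=not, Upper motor malfunctions=not → no input occurs → does not occur.
Feedback branch down [OR]: Brake chain fails=not, Emergency brake degraded=occurs → at least one input occurs → occurs.
Servo loop fails [OR]: Outboard e-stop relay is down=not, Resolver offline=occurs, Standby fieldbus link failed=not, B watchdog is out=occurs → at least one input occurs → occurs.
Safety interlock unavailable [AND]: Servo loop fails=occurs, Auxiliary servo drive lost=occurs → all inputs occur → occurs.
E-stop path fails [OR]: Joint encoder 2 failed=not, Safety controller 2 lost=occurs → at least one input occurs → occurs.
Controller stage inoperative [AND]: South limit switch degraded=not, Safety interlock unavailable=occurs, E-stop path fails=occurs → not all inputs occur → does not occur.
Brake chain 2 fails [AND]: Controller stage inoperative=not, Right motor 2 failed=occurs, Brake 2 faulted=occurs → not all inputs occur → does not occur.
Robot arm uncommanded motion [AND]: Feedback branch down=occurs, Brake chain 2 fails=not → not all inputs occur → does not occur.

No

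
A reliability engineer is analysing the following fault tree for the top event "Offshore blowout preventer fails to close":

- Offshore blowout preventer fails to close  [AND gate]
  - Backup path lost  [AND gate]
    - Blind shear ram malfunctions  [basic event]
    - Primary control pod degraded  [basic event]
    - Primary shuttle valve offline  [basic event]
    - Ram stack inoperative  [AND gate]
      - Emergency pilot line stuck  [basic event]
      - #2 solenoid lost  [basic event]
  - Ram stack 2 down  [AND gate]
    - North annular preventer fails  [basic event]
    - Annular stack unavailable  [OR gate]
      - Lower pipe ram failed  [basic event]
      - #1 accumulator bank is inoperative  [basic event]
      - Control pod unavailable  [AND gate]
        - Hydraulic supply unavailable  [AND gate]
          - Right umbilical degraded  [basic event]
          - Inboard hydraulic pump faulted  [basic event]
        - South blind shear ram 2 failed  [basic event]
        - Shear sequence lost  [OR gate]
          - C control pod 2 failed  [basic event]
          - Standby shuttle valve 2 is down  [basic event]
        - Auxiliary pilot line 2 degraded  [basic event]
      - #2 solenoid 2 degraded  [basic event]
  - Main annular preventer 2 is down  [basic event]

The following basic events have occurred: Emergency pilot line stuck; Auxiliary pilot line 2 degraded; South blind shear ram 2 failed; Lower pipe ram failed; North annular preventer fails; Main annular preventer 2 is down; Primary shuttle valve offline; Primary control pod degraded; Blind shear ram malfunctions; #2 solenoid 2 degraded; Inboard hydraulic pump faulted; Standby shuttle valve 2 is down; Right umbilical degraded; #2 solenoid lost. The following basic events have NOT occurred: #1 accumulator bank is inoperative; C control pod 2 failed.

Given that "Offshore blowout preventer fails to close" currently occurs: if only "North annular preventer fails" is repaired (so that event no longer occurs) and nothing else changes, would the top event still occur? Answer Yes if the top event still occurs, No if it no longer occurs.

Counterfactual: set "North annular preventer fails" to not occurred.
Ram stack inoperative [AND]: Emergency pilot line stuck=occurs, #2 solenoid lost=occurs → all inputs occur → occurs.
Backup path lost [AND]: Blind shear ram malfunctions=occurs, Primary control pod degraded=occurs, Primary shuttle valve offline=occurs, Ram stack inoperative=occurs → all inputs occur → occurs.
Hydraulic supply unavailable [AND]: Right umbilical degraded=occurs, Inboard hydraulic pump faulted=occurs → all inputs occur → occurs.
Shear sequence lost [OR]: C control pod 2 failed=not, Standby shuttle valve 2 is down=occurs → at least one input occurs → occurs.
Control pod unavailable [AND]: Hydraulic supply unavailable=occurs, South blind shear ram 2 failed=occurs, Shear sequence lost=occurs, Auxiliary pilot line 2 degraded=occurs → all inputs occur → occurs.
Annular stack unavailable [OR]: Lower pipe ram failed=occurs, #1 accumulator bank is inoperative=not, Control pod unavailable=occurs, #2 solenoid 2 degraded=occurs → at least one input occurs → occurs.
Ram stack 2 down [AND]: North annular preventer fails=not, Annular stack unavailable=occurs → not all inputs occur → does not occur.
Offshore blowout preventer fails to close [AND]: Backup path lost=occurs, Ram stack 2 down=not, Main annular preventer 2 is down=occurs → not all inputs occur → does not occur.

No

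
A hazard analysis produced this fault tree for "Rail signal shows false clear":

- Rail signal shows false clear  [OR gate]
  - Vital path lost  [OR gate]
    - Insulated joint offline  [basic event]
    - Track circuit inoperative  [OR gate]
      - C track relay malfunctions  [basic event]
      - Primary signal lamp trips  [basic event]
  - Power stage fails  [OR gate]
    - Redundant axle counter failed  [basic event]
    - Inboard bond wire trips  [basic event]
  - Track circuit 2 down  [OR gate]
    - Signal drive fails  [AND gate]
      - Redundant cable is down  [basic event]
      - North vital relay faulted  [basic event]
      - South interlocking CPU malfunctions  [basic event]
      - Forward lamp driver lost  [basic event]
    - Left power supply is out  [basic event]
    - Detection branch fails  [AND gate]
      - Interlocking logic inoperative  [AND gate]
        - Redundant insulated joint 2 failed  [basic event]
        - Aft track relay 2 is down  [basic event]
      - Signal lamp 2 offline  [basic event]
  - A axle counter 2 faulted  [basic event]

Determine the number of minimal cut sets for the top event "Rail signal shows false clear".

Track circuit inoperative [OR]: union of children's cut sets → 2 cut set(s).
Vital path lost [OR]: union of children's cut sets → 3 cut set(s).
Power stage fails [OR]: union of children's cut sets → 2 cut set(s).
Signal drive fails [AND]: one cut set from each child combined → 1 × 1 × 1 × 1 = 1 cut set(s).
Interlocking logic inoperative [AND]: one cut set from each child combined → 1 × 1 = 1 cut set(s).
Detection branch fails [AND]: one cut set from each child combined → 1 × 1 = 1 cut set(s).
Track circuit 2 down [OR]: union of children's cut sets → 3 cut set(s).
Rail signal shows false clear [OR]: union of children's cut sets → 9 cut set(s).
Minimal cut sets: {Insulated joint offline}; {C track relay malfunctions}; {Primary signal lamp trips}; {Redundant axle counter failed}; {Inboard bond wire trips}; {Forward lamp driver lost, North vital relay faulted, Redundant cable is down, South interlocking CPU malfunctions}; {Left power supply is out}; {Aft track relay 2 is down, Redundant insulated joint 2 failed, Signal lamp 2 offline}; {A axle counter 2 faulted}.

9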